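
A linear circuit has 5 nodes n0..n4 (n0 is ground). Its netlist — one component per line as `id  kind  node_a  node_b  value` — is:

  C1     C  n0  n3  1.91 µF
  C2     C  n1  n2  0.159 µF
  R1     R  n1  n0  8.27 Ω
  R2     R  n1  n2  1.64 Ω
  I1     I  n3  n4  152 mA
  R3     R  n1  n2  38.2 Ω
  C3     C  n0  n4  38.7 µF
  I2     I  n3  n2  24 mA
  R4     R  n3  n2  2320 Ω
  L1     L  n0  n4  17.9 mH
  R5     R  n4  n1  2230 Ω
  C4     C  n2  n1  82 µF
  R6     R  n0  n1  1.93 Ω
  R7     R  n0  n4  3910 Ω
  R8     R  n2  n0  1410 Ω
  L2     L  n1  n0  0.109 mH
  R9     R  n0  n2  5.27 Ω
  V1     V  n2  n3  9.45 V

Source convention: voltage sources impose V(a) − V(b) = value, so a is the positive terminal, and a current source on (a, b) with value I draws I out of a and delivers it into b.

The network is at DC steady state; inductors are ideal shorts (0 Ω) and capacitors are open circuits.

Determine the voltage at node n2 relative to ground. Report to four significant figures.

-0.1839 V

Element admittances at DC:
  Y(C1) = 0.000 S between n0,n3
  Y(C2) = 0.000 S between n1,n2
  Y(R1) = 0.1209 S between n1,n0
  Y(R2) = 0.6098 S between n1,n2
  I1: injects 0.152 A into n4 (from n3)
  Y(R3) = 0.02618 S between n1,n2
  Y(C3) = 0.000 S between n0,n4
  I2: injects 0.024 A into n2 (from n3)
  Y(R4) = 0.0004310 S between n3,n2
  L1: short n0↔n4 (DC inductor)
  Y(R5) = 0.0004484 S between n4,n1
  Y(C4) = 0.000 S between n2,n1
  Y(R6) = 0.5181 S between n0,n1
  Y(R7) = 0.0002558 S between n0,n4
  Y(R8) = 0.0007092 S between n2,n0
  L2: short n1↔n0 (DC inductor)
  Y(R9) = 0.1898 S between n0,n2
  V1: constraint V(n2)−V(n3) = 9.45
Assemble and solve the 7×7 MNA system:
  V(n1)=0.000  V(n2)=-0.1839  V(n3)=-9.634  V(n4)=0.000
  i(L1)=-0.1520  i(L2)=-0.1170  i(V1)=0.1719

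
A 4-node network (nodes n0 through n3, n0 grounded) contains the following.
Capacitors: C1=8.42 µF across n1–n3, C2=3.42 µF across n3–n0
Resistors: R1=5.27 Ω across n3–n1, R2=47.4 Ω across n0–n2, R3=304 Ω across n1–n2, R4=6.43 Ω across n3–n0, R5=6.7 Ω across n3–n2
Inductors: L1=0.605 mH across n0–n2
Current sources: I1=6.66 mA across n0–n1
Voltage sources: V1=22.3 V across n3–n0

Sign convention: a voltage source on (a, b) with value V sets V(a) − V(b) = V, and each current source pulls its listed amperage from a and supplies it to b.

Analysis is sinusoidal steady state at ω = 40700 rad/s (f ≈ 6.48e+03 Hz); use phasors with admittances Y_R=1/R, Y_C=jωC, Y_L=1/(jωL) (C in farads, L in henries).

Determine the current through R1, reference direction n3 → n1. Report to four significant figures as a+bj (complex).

-0.004683-0.005735j A

Element admittances at ω=40700 rad/s:
  Y(C1) = 0.000+0.3427j S between n1,n3
  Y(R1) = 0.1898+0.000j S between n3,n1
  Y(R2) = 0.02110+0.000j S between n0,n2
  Y(R3) = 0.003289+0.000j S between n1,n2
  Y(L1) = 0.000-0.04061j S between n0,n2
  Y(R4) = 0.1555+0.000j S between n3,n0
  Y(C2) = 0.000+0.1392j S between n3,n0
  I1: injects 0.00666 A into n1 (from n0)
  Y(R5) = 0.1493+0.000j S between n3,n2
  V1: constraint V(n3)−V(n0) = 22.3
Assemble and solve the 4×4 MNA system:
  V(n1)=22.32+0.03023j  V(n2)=18.57+4.345j  V(n3)=22.30+0.000j
  i(V1)=-4.030-2.441j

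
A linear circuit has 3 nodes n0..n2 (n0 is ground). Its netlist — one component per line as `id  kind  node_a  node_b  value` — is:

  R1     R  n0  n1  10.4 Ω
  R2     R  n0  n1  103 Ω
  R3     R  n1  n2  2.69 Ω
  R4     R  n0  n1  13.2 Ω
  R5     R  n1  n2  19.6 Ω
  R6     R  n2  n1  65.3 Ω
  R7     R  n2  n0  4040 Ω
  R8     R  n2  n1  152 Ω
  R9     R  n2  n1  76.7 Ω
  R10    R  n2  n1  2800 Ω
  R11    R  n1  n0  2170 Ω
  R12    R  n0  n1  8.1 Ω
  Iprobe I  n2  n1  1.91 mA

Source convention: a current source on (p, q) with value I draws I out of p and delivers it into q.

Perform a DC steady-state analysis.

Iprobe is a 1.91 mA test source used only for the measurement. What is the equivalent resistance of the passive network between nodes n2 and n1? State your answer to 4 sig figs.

R_eq = 2.182 Ω

Apply KCL at each of the 2 non-ground nodes and solve the resulting linear system.
Node n1: branches {R1, R2, R3, R4, R5, R6, R8, R9, R10, R11, R12, Iprobe} → V_1 = 3.374e-06
Node n2: branches {R3, R5, R6, R7, R8, R9, R10, Iprobe} → V_2 = -0.004164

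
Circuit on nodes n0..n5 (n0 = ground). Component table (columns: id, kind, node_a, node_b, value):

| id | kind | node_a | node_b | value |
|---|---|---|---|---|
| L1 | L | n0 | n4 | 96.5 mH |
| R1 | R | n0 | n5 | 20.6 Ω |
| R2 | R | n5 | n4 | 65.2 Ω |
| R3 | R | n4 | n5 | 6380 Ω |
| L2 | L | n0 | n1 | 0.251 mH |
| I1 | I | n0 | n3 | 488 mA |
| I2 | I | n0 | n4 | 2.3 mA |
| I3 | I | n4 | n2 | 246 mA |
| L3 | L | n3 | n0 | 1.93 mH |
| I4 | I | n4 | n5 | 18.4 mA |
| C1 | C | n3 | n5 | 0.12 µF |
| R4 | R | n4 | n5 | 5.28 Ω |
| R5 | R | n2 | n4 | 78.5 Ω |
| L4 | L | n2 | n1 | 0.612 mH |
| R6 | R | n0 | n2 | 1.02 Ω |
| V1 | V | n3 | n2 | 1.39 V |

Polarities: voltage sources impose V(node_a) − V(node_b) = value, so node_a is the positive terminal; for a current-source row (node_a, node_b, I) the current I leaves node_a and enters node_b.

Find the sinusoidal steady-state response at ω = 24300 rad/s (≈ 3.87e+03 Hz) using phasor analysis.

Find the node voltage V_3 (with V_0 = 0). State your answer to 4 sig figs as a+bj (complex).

Element admittances at ω=24300 rad/s:
  Y(L1) = 0.000-0.0004264j S between n0,n4
  Y(R1) = 0.04854+0.000j S between n0,n5
  Y(R2) = 0.01534+0.000j S between n5,n4
  Y(R3) = 0.0001567+0.000j S between n4,n5
  Y(L2) = 0.000-0.1640j S between n0,n1
  I1: injects 0.488 A into n3 (from n0)
  I2: injects 0.0023 A into n4 (from n0)
  I3: injects 0.246 A into n2 (from n4)
  Y(L3) = 0.000-0.02132j S between n3,n0
  I4: injects 0.0184 A into n5 (from n4)
  Y(C1) = 0.000+0.002916j S between n3,n5
  Y(R4) = 0.1894+0.000j S between n4,n5
  Y(R5) = 0.01274+0.000j S between n2,n4
  Y(L4) = 0.000-0.06724j S between n2,n1
  Y(R6) = 0.9804+0.000j S between n0,n2
  V1: constraint V(n3)−V(n2) = 1.39
Assemble and solve the 6×6 MNA system:
  V(n1)=0.1964+0.01834j  V(n2)=0.6753+0.06307j  V(n3)=2.065+0.06307j  V(n4)=-4.583+0.2362j  V(n5)=-3.631+0.2565j
  i(V1)=0.4861+0.02743j

2.065+0.06307j V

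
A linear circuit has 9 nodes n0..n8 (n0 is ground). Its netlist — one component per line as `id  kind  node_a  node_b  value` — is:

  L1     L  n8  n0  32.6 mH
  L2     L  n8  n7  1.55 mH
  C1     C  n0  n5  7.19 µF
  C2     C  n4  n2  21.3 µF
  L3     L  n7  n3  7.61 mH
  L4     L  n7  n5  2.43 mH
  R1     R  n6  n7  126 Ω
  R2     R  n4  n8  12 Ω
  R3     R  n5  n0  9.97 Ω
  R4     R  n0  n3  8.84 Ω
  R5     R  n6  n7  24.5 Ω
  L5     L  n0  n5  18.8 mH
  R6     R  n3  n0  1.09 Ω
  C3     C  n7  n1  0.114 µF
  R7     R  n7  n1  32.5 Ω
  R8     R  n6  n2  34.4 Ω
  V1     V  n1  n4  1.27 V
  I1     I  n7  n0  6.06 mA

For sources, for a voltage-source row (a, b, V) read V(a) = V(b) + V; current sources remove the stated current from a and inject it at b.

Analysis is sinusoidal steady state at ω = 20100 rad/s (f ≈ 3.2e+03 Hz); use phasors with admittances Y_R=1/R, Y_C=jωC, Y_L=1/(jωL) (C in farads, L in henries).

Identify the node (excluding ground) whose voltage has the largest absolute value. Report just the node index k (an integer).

MNA unknowns: 8 node voltages V₁..V_8 plus 1 source current (V1)
L1: Y=0.000-0.001526j on G[8,0]
L2: Y=0.000-0.03210j on G[8,7]
C1: Y=0.000+0.1445j on G[0,5]
C2: Y=0.000+0.4281j on G[4,2]
L3: Y=0.000-0.006538j on G[7,3]
L4: Y=0.000-0.02047j on G[7,5]
R1: Y=0.007937+0.000j on G[6,7]
R2: Y=0.08333+0.000j on G[4,8]
R3: Y=0.1003+0.000j on G[5,0]
R4: Y=0.1131+0.000j on G[0,3]
R5: Y=0.04082+0.000j on G[6,7]
L5: Y=0.000-0.002646j on G[0,5]
R6: Y=0.9174+0.000j on G[3,0]
C3: Y=0.000+0.002291j on G[7,1]
R7: Y=0.03077+0.000j on G[7,1]
R8: Y=0.02907+0.000j on G[6,2]
V1: row V1−V4=1.27, i_V1 at 1,4
I1: z[7]−=0.00606, z[0]+=0.00606
solve → V1=0.7521-0.4483j, V2=-0.5055-0.4702j, V3=-0.001128-5.555e-05j, V4=-0.5179-0.4483j, V5=-0.01550+0.01720j, V6=-0.1840-0.2871j, V7=0.007628-0.1779j, V8=-0.3478-0.5916j
aux → i_V1=-0.02353+0.006615j

1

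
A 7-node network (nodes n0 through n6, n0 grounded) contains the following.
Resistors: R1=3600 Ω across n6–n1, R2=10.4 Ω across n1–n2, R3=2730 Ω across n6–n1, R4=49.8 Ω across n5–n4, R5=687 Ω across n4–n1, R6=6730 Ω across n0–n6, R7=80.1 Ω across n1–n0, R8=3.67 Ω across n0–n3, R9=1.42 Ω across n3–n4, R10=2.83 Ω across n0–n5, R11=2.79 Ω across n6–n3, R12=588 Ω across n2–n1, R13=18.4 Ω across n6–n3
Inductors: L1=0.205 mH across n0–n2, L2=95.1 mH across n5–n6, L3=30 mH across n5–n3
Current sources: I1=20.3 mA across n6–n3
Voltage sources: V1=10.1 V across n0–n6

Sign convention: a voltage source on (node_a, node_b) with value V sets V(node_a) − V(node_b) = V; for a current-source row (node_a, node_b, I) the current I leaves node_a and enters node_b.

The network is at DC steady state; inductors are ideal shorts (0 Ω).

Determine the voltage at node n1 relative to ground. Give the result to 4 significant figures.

-0.1884 V

MNA unknowns: 6 node voltages V₁..V_6 plus 4 source currents (L1, L2, L3, V1)
R1: Y=0.0002778 on G[6,1]
R2: Y=0.09615 on G[1,2]
R3: Y=0.0003663 on G[6,1]
R4: Y=0.02008 on G[5,4]
R5: Y=0.001456 on G[4,1]
R6: Y=0.0001486 on G[0,6]
L1: row V0−V2=0, i_L1 at 0,2
R7: Y=0.01248 on G[1,0]
I1: z[6]−=0.0203, z[3]+=0.0203
L2: row V5−V6=0, i_L2 at 5,6
R8: Y=0.2725 on G[0,3]
L3: row V5−V3=0, i_L3 at 5,3
R9: Y=0.7042 on G[3,4]
R10: Y=0.3534 on G[0,5]
R11: Y=0.3584 on G[6,3]
R12: Y=0.001701 on G[2,1]
R13: Y=0.05435 on G[6,3]
V1: row V0−V6=10.1, i_V1 at 0,6
solve → V1=-0.1884, V2=0.000, V3=-10.10, V4=-10.08, V5=-10.10, V6=-10.10
aux → i_L1=0.01843, i_L2=6.356, i_L3=-2.786, i_V1=-6.343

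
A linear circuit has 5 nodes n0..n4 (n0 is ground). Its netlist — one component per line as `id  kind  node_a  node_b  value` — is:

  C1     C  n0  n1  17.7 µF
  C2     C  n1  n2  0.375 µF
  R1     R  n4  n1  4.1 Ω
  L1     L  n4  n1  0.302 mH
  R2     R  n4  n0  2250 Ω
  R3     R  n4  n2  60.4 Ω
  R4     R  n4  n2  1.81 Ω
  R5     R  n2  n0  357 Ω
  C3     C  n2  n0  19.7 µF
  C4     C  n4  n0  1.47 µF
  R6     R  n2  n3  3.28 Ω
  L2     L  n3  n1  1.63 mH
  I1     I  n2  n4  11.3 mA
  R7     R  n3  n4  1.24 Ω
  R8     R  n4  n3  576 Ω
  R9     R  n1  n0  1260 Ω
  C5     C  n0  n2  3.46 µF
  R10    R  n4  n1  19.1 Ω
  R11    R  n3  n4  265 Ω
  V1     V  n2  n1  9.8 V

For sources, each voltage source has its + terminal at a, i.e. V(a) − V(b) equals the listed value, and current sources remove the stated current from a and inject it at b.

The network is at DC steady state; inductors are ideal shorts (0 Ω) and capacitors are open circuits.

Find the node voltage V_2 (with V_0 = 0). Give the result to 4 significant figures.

3.004 V

Element admittances at DC:
  Y(C1) = 0.000 S between n0,n1
  Y(C2) = 0.000 S between n1,n2
  Y(R1) = 0.2439 S between n4,n1
  L1: short n4↔n1 (DC inductor)
  Y(R2) = 0.0004444 S between n4,n0
  Y(R3) = 0.01656 S between n4,n2
  Y(R4) = 0.5525 S between n4,n2
  Y(R5) = 0.002801 S between n2,n0
  Y(C3) = 0.000 S between n2,n0
  Y(C4) = 0.000 S between n4,n0
  Y(R6) = 0.3049 S between n2,n3
  L2: short n3↔n1 (DC inductor)
  I1: injects 0.0113 A into n4 (from n2)
  Y(R7) = 0.8065 S between n3,n4
  Y(R8) = 0.001736 S between n4,n3
  Y(R9) = 0.0007937 S between n1,n0
  Y(C5) = 0.000 S between n0,n2
  Y(R10) = 0.05236 S between n4,n1
  Y(R11) = 0.003774 S between n3,n4
  V1: constraint V(n2)−V(n1) = 9.8
Assemble and solve the 7×7 MNA system:
  V(n1)=-6.796  V(n2)=3.004  V(n3)=-6.796  V(n4)=-6.796
  i(L1)=5.591  i(L2)=2.988  i(V1)=-8.584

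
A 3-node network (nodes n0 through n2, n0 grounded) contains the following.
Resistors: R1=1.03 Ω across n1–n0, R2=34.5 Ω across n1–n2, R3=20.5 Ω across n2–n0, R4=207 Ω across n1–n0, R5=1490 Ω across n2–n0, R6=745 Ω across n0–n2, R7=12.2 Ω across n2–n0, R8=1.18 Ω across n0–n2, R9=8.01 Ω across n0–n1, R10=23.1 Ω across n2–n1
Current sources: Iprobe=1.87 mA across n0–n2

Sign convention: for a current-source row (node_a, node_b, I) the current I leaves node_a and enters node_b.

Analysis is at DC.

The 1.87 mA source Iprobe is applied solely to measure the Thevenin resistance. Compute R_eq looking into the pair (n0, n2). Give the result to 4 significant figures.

R_eq = 0.9542 Ω

Element admittances at DC:
  Y(R1) = 0.9709 S between n1,n0
  Y(R2) = 0.02899 S between n1,n2
  Y(R3) = 0.04878 S between n2,n0
  Y(R4) = 0.004831 S between n1,n0
  Y(R5) = 0.0006711 S between n2,n0
  Y(R6) = 0.001342 S between n0,n2
  Y(R7) = 0.08197 S between n2,n0
  Y(R8) = 0.8475 S between n0,n2
  Y(R9) = 0.1248 S between n0,n1
  Y(R10) = 0.04329 S between n2,n1
  Iprobe: injects 0.00187 A into n2 (from n0)
Assemble and solve the 2×2 MNA system:
  V(n1)=0.0001100  V(n2)=0.001784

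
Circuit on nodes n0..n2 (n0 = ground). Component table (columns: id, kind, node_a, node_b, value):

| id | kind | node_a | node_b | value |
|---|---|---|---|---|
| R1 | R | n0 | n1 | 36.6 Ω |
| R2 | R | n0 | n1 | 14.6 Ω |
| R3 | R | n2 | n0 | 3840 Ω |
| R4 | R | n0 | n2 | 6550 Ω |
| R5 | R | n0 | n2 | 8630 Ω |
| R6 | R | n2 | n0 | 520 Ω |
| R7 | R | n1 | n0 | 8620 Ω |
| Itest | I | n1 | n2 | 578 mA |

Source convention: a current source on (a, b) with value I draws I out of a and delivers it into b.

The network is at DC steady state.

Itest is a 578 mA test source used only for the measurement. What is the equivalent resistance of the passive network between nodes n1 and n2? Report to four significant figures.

R_eq = 418.2 Ω

MNA unknowns: 2 node voltages V₁..V_2
R1: Y=0.02732 on G[0,1]
R2: Y=0.06849 on G[0,1]
R3: Y=0.0002604 on G[2,0]
R4: Y=0.0001527 on G[0,2]
R5: Y=0.0001159 on G[0,2]
R6: Y=0.001923 on G[2,0]
R7: Y=0.0001160 on G[1,0]
Itest: z[1]−=0.578, z[2]+=0.578
solve → V1=-6.025, V2=235.7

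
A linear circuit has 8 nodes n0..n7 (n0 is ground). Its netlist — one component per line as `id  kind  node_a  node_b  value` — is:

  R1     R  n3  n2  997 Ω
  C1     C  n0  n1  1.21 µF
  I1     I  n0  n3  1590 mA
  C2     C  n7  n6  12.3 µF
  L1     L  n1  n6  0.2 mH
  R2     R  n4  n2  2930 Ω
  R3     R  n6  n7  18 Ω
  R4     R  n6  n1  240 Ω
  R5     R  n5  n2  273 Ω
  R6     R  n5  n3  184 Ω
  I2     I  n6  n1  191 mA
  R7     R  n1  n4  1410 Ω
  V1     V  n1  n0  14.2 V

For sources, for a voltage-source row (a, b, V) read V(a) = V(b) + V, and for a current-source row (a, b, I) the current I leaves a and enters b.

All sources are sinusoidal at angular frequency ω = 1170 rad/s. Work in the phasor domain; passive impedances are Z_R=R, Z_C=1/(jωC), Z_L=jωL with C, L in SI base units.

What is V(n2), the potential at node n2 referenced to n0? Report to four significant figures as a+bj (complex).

6915+0.000j V

MNA unknowns: 7 node voltages V₁..V_7 plus 1 source current (V1)
R1: Y=0.001003+0.000j on G[3,2]
C1: Y=0.000+0.001416j on G[0,1]
I1: z[0]−=1.59, z[3]+=1.59
C2: Y=0.000+0.01439j on G[7,6]
L1: Y=0.000-4.274j on G[1,6]
R2: Y=0.0003413+0.000j on G[4,2]
R3: Y=0.05556+0.000j on G[6,7]
R4: Y=0.004167+0.000j on G[6,1]
R5: Y=0.003663+0.000j on G[5,2]
R6: Y=0.005435+0.000j on G[5,3]
I2: z[6]−=0.191, z[1]+=0.191
R7: Y=0.0007092+0.000j on G[1,4]
V1: row V1−V0=14.2, i_V1 at 1,0
solve → V1=14.20+0.000j, V2=6915+0.000j, V3=7413+0.000j, V4=2256+0.000j, V5=7212+0.000j, V6=14.20-0.04469j, V7=14.20-0.04469j
aux → i_V1=1.590-0.02010j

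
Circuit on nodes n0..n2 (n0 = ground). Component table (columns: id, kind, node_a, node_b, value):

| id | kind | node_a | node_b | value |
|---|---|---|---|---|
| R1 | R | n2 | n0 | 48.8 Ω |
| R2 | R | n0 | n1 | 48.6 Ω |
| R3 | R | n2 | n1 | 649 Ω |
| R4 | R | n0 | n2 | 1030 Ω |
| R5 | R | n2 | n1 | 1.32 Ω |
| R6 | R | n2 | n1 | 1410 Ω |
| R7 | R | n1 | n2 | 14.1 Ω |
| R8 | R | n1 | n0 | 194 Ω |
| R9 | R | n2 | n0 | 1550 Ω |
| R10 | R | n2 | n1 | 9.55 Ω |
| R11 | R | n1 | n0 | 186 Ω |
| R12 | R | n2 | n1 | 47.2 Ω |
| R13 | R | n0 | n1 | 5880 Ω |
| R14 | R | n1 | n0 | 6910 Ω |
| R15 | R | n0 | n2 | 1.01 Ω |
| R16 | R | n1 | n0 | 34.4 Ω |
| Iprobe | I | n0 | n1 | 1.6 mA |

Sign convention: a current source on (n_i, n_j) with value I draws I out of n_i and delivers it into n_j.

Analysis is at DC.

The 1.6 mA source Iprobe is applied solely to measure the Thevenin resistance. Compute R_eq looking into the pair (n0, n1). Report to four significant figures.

MNA unknowns: 2 node voltages V₁..V_2
R1: Y=0.02049 on G[2,0]
R2: Y=0.02058 on G[0,1]
R3: Y=0.001541 on G[2,1]
R4: Y=0.0009709 on G[0,2]
R5: Y=0.7576 on G[2,1]
R6: Y=0.0007092 on G[2,1]
R7: Y=0.07092 on G[1,2]
R8: Y=0.005155 on G[1,0]
R9: Y=0.0006452 on G[2,0]
R10: Y=0.1047 on G[2,1]
R11: Y=0.005376 on G[1,0]
R12: Y=0.02119 on G[2,1]
R13: Y=0.0001701 on G[0,1]
R14: Y=0.0001447 on G[1,0]
R15: Y=0.9901 on G[0,2]
R16: Y=0.02907 on G[1,0]
Iprobe: z[0]−=0.0016, z[1]+=0.0016
solve → V1=0.002897, V2=0.001408

R_eq = 1.811 Ω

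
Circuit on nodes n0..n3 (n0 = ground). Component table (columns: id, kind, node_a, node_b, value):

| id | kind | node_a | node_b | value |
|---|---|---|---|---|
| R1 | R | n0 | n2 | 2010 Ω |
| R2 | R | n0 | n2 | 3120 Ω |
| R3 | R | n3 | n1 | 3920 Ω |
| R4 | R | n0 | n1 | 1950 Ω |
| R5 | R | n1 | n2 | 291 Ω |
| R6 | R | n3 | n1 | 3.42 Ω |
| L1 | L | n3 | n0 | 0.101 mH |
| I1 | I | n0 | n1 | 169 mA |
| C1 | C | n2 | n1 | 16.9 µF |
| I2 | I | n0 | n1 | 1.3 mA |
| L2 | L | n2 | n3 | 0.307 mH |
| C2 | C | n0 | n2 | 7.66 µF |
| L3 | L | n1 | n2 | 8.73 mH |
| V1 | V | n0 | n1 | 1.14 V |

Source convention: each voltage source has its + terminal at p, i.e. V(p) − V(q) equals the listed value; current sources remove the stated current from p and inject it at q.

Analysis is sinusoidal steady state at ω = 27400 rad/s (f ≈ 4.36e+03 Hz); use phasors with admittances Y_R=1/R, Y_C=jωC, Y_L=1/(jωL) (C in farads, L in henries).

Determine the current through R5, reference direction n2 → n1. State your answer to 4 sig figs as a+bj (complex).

0.0009829+0.0002968j A

Apply KCL at each of the 3 non-ground nodes and solve the resulting linear system.
Node n1: branches {R3, R4, R5, R6, I1, C1, I2, L3, V1} → V_1 = -1.140+0.000j
Node n2: branches {R1, R2, R5, C1, L2, C2, L3} → V_2 = -0.8540+0.08636j
Node n3: branches {R3, R6, L1, L2} → V_3 = -0.4534-0.3971j
Source currents: i(V1)=-0.3332-0.01534j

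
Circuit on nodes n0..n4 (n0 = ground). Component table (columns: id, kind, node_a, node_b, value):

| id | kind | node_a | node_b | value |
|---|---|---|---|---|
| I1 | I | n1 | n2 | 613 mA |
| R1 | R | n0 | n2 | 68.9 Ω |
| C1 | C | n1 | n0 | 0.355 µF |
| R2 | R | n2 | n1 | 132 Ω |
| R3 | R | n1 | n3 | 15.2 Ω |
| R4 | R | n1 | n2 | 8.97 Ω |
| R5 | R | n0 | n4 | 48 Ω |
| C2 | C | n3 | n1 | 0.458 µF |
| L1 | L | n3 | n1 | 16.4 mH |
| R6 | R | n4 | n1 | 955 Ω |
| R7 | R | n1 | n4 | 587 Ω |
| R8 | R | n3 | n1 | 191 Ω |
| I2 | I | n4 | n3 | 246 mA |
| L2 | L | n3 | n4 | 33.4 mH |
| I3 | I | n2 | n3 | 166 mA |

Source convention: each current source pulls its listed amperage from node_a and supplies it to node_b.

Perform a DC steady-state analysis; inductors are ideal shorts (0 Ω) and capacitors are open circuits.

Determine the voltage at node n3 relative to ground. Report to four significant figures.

MNA unknowns: 4 node voltages V₁..V_4 plus 2 source currents (L1, L2)
I1: z[1]−=0.613, z[2]+=0.613
R1: Y=0.01451 on G[0,2]
C1: Y=0.000 on G[1,0]
R2: Y=0.007576 on G[2,1]
R3: Y=0.06579 on G[1,3]
R4: Y=0.1115 on G[1,2]
R5: Y=0.02083 on G[0,4]
C2: Y=0.000 on G[3,1]
L1: row V3−V1=0, i_L1 at 3,1
R6: Y=0.001047 on G[4,1]
R7: Y=0.001704 on G[1,4]
R8: Y=0.005236 on G[3,1]
I2: z[4]−=0.246, z[3]+=0.246
L2: row V3−V4=0, i_L2 at 3,4
I3: z[2]−=0.166, z[3]+=0.166
solve → V1=-1.438, V2=2.065, V3=-1.438, V4=-1.438
aux → i_L1=0.1960, i_L2=0.2160

-1.438 V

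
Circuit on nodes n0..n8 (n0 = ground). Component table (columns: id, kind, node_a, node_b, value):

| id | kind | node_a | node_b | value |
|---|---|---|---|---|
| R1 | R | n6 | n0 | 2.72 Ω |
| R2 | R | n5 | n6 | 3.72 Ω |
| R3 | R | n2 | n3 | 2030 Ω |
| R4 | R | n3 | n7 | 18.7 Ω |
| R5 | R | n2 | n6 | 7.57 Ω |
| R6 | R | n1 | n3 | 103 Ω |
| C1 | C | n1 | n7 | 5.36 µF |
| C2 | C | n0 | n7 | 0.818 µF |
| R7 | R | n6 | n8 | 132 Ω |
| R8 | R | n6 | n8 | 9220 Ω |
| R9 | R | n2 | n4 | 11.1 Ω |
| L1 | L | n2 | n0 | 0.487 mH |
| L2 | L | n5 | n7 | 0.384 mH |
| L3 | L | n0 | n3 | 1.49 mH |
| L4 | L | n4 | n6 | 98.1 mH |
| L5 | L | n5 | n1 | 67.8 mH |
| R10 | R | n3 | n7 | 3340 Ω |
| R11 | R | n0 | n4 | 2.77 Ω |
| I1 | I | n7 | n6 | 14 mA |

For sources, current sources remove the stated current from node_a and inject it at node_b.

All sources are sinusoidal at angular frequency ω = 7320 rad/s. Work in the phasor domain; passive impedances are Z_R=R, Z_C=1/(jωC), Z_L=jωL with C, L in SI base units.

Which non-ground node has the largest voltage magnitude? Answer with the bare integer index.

Element admittances at ω=7320 rad/s:
  Y(R1) = 0.3676+0.000j S between n6,n0
  Y(R2) = 0.2688+0.000j S between n5,n6
  Y(R3) = 0.0004926+0.000j S between n2,n3
  Y(R4) = 0.05348+0.000j S between n3,n7
  Y(R5) = 0.1321+0.000j S between n2,n6
  Y(R6) = 0.009709+0.000j S between n1,n3
  Y(C1) = 0.000+0.03924j S between n1,n7
  Y(C2) = 0.000+0.005988j S between n0,n7
  Y(R7) = 0.007576+0.000j S between n6,n8
  Y(R8) = 0.0001085+0.000j S between n6,n8
  Y(R9) = 0.09009+0.000j S between n2,n4
  Y(L1) = 0.000-0.2805j S between n2,n0
  Y(L2) = 0.000-0.3558j S between n5,n7
  Y(L3) = 0.000-0.09169j S between n0,n3
  Y(L4) = 0.000-0.001393j S between n4,n6
  Y(L5) = 0.000-0.002015j S between n5,n1
  Y(R10) = 0.0002994+0.000j S between n3,n7
  Y(R11) = 0.3610+0.000j S between n0,n4
  I1: injects 0.014 A into n6 (from n7)
Assemble and solve the 8×8 MNA system:
  V(n1)=-0.03602-0.04105j  V(n2)=0.0007487+0.001820j  V(n3)=0.001908-0.02820j  V(n4)=0.0001526+0.0003484j  V(n5)=-0.03810+0.002927j  V(n6)=0.005015+0.001345j  V(n7)=-0.03931-0.02941j  V(n8)=0.005015+0.001345j

1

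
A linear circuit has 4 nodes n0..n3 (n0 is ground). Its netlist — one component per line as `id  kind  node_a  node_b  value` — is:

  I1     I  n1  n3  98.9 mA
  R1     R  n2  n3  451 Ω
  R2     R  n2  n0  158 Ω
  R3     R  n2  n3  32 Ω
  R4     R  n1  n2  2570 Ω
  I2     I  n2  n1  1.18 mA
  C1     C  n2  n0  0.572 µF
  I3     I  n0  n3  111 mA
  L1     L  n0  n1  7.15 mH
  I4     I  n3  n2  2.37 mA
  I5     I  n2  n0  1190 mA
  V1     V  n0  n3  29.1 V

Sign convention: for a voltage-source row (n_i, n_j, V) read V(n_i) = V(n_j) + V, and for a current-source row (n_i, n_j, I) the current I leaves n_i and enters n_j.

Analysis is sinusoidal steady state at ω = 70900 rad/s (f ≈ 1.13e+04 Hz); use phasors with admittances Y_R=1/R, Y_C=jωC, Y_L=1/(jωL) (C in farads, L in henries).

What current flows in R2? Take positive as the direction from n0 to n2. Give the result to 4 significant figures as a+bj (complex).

Element admittances at ω=70900 rad/s:
  I1: injects 0.0989 A into n3 (from n1)
  Y(R1) = 0.002217+0.000j S between n2,n3
  Y(R2) = 0.006329+0.000j S between n2,n0
  Y(R3) = 0.03125+0.000j S between n2,n3
  Y(R4) = 0.0003891+0.000j S between n1,n2
  I2: injects 0.00118 A into n1 (from n2)
  Y(C1) = 0.000+0.04055j S between n2,n0
  I3: injects 0.111 A into n3 (from n0)
  Y(L1) = 0.000-0.001973j S between n0,n1
  I4: injects 0.00237 A into n2 (from n3)
  I5: injects 1.19 A into n0 (from n2)
  V1: constraint V(n0)−V(n3) = 29.1
Assemble and solve the 4×4 MNA system:
  V(n1)=-15.49-51.81j  V(n2)=-26.99+26.73j  V(n3)=-29.10+0.000j
  i(V1)=-0.2782-0.8947j

0.1708-0.1692j A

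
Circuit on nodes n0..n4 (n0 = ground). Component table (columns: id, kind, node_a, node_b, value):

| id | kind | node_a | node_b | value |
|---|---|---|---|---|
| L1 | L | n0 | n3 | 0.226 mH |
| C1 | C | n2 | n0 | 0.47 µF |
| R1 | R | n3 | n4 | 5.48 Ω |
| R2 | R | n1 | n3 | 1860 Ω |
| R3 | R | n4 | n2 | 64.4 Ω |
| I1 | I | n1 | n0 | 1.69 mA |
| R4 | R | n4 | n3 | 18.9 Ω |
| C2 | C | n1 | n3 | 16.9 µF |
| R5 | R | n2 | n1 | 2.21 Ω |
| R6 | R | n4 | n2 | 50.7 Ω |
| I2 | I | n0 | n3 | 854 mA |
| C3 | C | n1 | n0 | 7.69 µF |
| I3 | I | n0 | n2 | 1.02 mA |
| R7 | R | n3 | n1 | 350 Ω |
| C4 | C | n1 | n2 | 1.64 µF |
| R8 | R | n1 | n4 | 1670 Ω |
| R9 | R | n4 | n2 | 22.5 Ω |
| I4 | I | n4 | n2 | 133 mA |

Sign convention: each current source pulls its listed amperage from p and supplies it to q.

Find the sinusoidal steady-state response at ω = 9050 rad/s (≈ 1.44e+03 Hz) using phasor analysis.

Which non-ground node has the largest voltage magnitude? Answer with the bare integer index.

Element admittances at ω=9050 rad/s:
  Y(L1) = 0.000-0.4889j S between n0,n3
  Y(C1) = 0.000+0.004254j S between n2,n0
  Y(R1) = 0.1825+0.000j S between n3,n4
  Y(R2) = 0.0005376+0.000j S between n1,n3
  Y(R3) = 0.01553+0.000j S between n4,n2
  I1: injects 0.00169 A into n0 (from n1)
  Y(R4) = 0.05291+0.000j S between n4,n3
  Y(C2) = 0.000+0.1529j S between n1,n3
  Y(R5) = 0.4525+0.000j S between n2,n1
  Y(R6) = 0.01972+0.000j S between n4,n2
  I2: injects 0.854 A into n3 (from n0)
  Y(C3) = 0.000+0.06959j S between n1,n0
  I3: injects 0.00102 A into n2 (from n0)
  Y(R7) = 0.002857+0.000j S between n3,n1
  Y(C4) = 0.000+0.01484j S between n1,n2
  Y(R8) = 0.0005988+0.000j S between n1,n4
  Y(R9) = 0.04444+0.000j S between n4,n2
  I4: injects 0.133 A into n2 (from n4)
Assemble and solve the 4×4 MNA system:
  V(n1)=0.2608+0.9469j  V(n2)=0.4430+1.047j  V(n3)=0.04097+1.889j  V(n4)=-0.2784+1.675j

3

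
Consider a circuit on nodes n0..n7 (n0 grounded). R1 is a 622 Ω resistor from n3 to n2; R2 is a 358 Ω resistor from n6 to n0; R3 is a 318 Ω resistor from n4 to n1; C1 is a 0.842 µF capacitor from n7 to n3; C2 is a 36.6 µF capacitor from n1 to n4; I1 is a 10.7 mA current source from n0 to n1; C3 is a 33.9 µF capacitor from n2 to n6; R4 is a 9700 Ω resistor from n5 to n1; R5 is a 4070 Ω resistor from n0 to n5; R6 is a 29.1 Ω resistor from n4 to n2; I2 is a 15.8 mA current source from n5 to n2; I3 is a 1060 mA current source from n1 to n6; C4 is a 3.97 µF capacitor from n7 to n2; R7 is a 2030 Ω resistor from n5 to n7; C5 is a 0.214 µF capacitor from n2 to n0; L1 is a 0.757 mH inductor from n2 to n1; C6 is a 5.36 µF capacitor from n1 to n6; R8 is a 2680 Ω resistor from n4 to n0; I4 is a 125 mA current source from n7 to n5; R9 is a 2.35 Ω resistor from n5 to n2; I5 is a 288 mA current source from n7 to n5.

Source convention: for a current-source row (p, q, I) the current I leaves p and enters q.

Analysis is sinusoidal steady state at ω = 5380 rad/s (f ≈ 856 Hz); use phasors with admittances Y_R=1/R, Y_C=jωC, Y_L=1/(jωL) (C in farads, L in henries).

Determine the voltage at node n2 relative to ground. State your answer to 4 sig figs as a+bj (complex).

Element admittances at ω=5380 rad/s:
  Y(R1) = 0.001608+0.000j S between n3,n2
  Y(R2) = 0.002793+0.000j S between n6,n0
  Y(R3) = 0.003145+0.000j S between n4,n1
  Y(C1) = 0.000+0.004530j S between n7,n3
  Y(C2) = 0.000+0.1969j S between n1,n4
  I1: injects 0.0107 A into n1 (from n0)
  Y(C3) = 0.000+0.1824j S between n2,n6
  Y(R4) = 0.0001031+0.000j S between n5,n1
  Y(R5) = 0.0002457+0.000j S between n0,n5
  Y(R6) = 0.03436+0.000j S between n4,n2
  I2: injects 0.0158 A into n2 (from n5)
  I3: injects 1.06 A into n6 (from n1)
  Y(C4) = 0.000+0.02136j S between n7,n2
  Y(R7) = 0.0004926+0.000j S between n5,n7
  Y(C5) = 0.000+0.001151j S between n2,n0
  Y(L1) = 0.000-0.2455j S between n2,n1
  Y(C6) = 0.000+0.02884j S between n1,n6
  Y(R8) = 0.0003731+0.000j S between n4,n0
  I4: injects 0.125 A into n5 (from n7)
  Y(R9) = 0.4255+0.000j S between n5,n2
  I5: injects 0.288 A into n5 (from n7)
Assemble and solve the 7×7 MNA system:
  V(n1)=3.655-0.6057j  V(n2)=4.299+3.519j  V(n3)=-3.063+19.63j  V(n4)=4.370-0.5736j  V(n5)=5.226+3.538j  V(n6)=4.238-2.006j  V(n7)=2.655+22.24j

4.299+3.519j V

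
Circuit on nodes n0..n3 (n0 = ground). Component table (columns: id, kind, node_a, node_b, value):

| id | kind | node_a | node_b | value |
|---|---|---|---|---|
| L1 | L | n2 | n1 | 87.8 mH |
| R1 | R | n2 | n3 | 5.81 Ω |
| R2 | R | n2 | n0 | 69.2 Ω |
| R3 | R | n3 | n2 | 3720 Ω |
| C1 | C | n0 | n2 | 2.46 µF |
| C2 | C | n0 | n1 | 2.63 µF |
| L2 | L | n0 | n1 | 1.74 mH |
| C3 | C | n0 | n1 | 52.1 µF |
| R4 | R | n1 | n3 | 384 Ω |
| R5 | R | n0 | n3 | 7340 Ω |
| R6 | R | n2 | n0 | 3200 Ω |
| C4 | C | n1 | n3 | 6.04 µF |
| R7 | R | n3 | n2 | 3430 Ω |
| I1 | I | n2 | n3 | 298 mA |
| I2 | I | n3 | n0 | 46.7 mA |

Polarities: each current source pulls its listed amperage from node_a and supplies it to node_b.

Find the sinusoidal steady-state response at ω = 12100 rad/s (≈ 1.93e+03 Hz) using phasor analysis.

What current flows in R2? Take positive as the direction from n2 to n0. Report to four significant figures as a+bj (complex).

Apply KCL at each of the 3 non-ground nodes and solve the resulting linear system.
Node n1: branches {L1, C2, L2, C3, R4, C4} → V_1 = 0.04537+0.02748j
Node n2: branches {L1, R1, R2, R3, C1, R6, R7, I1} → V_2 = -1.152+0.4317j
Node n3: branches {R1, R3, R4, R5, C4, R7, I1, I2} → V_3 = 0.4027+0.2765j

-0.01665+0.006239j A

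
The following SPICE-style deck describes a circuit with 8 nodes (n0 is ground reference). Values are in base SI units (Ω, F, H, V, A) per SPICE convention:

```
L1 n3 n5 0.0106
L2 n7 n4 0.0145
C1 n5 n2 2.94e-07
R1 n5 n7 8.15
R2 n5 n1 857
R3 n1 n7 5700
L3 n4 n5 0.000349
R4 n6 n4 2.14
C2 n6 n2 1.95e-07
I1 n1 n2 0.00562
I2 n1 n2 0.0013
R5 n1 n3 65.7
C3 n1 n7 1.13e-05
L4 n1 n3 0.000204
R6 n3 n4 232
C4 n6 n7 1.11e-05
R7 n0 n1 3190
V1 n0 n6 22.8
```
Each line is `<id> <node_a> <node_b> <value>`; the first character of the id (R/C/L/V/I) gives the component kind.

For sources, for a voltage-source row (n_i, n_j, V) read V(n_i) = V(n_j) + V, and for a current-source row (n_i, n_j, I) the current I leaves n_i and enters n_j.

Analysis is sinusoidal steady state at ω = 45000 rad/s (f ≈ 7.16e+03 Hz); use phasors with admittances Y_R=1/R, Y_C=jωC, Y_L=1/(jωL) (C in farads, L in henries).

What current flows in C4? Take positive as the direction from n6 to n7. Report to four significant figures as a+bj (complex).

-0.003708-0.001758j A

Element admittances at ω=45000 rad/s:
  Y(L1) = 0.000-0.002096j S between n3,n5
  Y(L2) = 0.000-0.001533j S between n7,n4
  Y(C1) = 0.000+0.01323j S between n5,n2
  Y(R1) = 0.1227+0.000j S between n5,n7
  Y(R2) = 0.001167+0.000j S between n5,n1
  Y(R3) = 0.0001754+0.000j S between n1,n7
  Y(L3) = 0.000-0.06367j S between n4,n5
  Y(R4) = 0.4673+0.000j S between n6,n4
  Y(C2) = 0.000+0.008775j S between n6,n2
  I1: injects 0.00562 A into n2 (from n1)
  I2: injects 0.0013 A into n2 (from n1)
  Y(R5) = 0.01522+0.000j S between n1,n3
  Y(C3) = 0.000+0.5085j S between n1,n7
  Y(L4) = 0.000-0.1089j S between n1,n3
  Y(R6) = 0.004310+0.000j S between n3,n4
  Y(C4) = 0.000+0.4995j S between n6,n7
  Y(R7) = 0.0003135+0.000j S between n0,n1
  V1: constraint V(n0)−V(n6) = 22.8
Assemble and solve the 8×8 MNA system:
  V(n1)=-22.80-0.007973j  V(n2)=-22.78-0.3102j  V(n3)=-22.80-0.007835j  V(n4)=-22.80-0.004112j  V(n5)=-22.77+0.007061j  V(n6)=-22.80+0.000j  V(n7)=-22.80-0.007422j
  i(V1)=-0.007146-2.499e-06j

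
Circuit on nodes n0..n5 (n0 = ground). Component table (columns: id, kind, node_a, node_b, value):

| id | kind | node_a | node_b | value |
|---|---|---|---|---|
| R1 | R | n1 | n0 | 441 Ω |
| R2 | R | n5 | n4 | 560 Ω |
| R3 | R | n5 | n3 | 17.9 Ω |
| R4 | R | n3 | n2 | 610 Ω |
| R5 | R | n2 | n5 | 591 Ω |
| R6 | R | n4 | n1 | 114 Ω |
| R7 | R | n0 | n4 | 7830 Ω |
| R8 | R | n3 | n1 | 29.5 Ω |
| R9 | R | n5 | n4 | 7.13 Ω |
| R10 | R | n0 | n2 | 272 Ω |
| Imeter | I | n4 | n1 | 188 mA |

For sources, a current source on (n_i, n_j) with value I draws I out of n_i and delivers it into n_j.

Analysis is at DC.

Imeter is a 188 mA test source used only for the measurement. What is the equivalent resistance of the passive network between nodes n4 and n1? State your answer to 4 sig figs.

Apply KCL at each of the 5 non-ground nodes and solve the resulting linear system.
Node n1: branches {R1, R6, R8, Imeter} → V_1 = 2.222
Node n2: branches {R4, R5, R10} → V_2 = -1.213
Node n3: branches {R3, R4, R8} → V_3 = -1.424
Node n4: branches {R2, R6, R7, R9, Imeter} → V_4 = -4.544
Node n5: branches {R2, R3, R5, R9} → V_5 = -3.643

R_eq = 35.99 Ω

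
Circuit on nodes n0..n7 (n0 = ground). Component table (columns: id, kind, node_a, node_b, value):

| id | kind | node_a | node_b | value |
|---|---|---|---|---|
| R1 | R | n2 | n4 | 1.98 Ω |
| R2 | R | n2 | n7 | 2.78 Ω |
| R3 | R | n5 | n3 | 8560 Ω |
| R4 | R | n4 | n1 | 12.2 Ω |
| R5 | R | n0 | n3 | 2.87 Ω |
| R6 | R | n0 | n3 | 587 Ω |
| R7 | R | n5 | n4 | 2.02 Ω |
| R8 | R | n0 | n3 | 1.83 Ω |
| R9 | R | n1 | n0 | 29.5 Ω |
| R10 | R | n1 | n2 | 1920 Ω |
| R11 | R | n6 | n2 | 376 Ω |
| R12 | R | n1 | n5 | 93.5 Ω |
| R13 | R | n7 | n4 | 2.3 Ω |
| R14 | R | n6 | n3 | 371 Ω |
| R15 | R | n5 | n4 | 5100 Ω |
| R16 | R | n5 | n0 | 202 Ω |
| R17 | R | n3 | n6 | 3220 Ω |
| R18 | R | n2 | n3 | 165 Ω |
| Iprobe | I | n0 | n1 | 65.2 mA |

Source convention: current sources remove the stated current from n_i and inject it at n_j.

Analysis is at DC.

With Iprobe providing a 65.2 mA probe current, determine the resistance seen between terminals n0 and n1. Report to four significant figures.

R_eq = 22.31 Ω

MNA unknowns: 7 node voltages V₁..V_7
R1: Y=0.5051 on G[2,4]
R2: Y=0.3597 on G[2,7]
R3: Y=0.0001168 on G[5,3]
R4: Y=0.08197 on G[4,1]
R5: Y=0.3484 on G[0,3]
R6: Y=0.001704 on G[0,3]
R7: Y=0.4950 on G[5,4]
R8: Y=0.5464 on G[0,3]
R9: Y=0.03390 on G[1,0]
R10: Y=0.0005208 on G[1,2]
R11: Y=0.002660 on G[6,2]
R12: Y=0.01070 on G[1,5]
R13: Y=0.4348 on G[7,4]
R14: Y=0.002695 on G[6,3]
R15: Y=0.0001961 on G[5,4]
R16: Y=0.004950 on G[5,0]
R17: Y=0.0003106 on G[3,6]
R18: Y=0.006061 on G[2,3]
Iprobe: z[0]−=0.0652, z[1]+=0.0652
solve → V1=1.455, V2=1.272, V3=0.01068, V4=1.285, V5=1.276, V6=0.6028, V7=1.279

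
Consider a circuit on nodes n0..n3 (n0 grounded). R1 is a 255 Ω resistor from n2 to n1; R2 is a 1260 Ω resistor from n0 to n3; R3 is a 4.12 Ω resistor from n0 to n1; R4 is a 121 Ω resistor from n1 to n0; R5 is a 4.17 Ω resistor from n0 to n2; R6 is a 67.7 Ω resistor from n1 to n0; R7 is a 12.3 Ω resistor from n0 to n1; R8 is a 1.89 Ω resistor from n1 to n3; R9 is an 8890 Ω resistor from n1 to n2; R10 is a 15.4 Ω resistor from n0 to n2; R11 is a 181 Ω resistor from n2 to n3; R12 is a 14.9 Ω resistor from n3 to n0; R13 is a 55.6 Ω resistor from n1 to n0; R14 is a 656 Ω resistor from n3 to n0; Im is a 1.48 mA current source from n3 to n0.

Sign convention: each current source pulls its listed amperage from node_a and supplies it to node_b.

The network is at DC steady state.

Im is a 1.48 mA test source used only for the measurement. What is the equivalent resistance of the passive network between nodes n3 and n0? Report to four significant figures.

MNA unknowns: 3 node voltages V₁..V_3
R1: Y=0.003922 on G[2,1]
R2: Y=0.0007937 on G[0,3]
R3: Y=0.2427 on G[0,1]
R4: Y=0.008264 on G[1,0]
R5: Y=0.2398 on G[0,2]
R6: Y=0.01477 on G[1,0]
R7: Y=0.08130 on G[0,1]
R8: Y=0.5291 on G[1,3]
R9: Y=0.0001125 on G[1,2]
R10: Y=0.06494 on G[0,2]
R11: Y=0.005525 on G[2,3]
R12: Y=0.06711 on G[3,0]
R13: Y=0.01799 on G[1,0]
R14: Y=0.001524 on G[3,0]
Im: z[3]−=0.00148, z[0]+=0.00148
solve → V1=-0.002985, V2=-0.0001273, V3=-0.005065

R_eq = 3.423 Ω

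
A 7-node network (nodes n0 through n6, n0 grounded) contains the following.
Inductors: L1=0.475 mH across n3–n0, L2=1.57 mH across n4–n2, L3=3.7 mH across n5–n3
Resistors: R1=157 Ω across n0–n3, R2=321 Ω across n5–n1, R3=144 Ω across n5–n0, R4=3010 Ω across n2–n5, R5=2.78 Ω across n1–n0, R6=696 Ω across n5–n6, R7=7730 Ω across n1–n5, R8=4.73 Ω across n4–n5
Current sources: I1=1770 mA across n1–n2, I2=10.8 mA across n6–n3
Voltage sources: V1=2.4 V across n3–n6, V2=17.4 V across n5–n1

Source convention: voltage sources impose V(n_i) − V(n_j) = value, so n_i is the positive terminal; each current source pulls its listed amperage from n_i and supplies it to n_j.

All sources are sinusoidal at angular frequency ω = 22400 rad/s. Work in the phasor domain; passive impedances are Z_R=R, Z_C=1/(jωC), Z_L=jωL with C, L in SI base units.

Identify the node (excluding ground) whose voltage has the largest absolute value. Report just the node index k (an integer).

MNA unknowns: 6 node voltages V₁..V_6 plus 2 source currents (V1, V2)
L1: Y=0.000-0.09398j on G[3,0]
R1: Y=0.006369+0.000j on G[0,3]
L2: Y=0.000-0.02843j on G[4,2]
I1: z[1]−=1.77, z[2]+=1.77
R2: Y=0.003115+0.000j on G[5,1]
I2: z[6]−=0.0108, z[3]+=0.0108
R3: Y=0.006944+0.000j on G[5,0]
L3: Y=0.000-0.01207j on G[5,3]
R4: Y=0.0003322+0.000j on G[2,5]
R5: Y=0.3597+0.000j on G[1,0]
R6: Y=0.001437+0.000j on G[5,6]
R7: Y=0.0001294+0.000j on G[1,5]
R8: Y=0.2114+0.000j on G[4,5]
V1: row V3−V6=2.4, i_V1 at 3,6
V2: row V5−V1=17.4, i_V2 at 5,1
solve → V1=-0.4084+0.4941j, V2=26.07+62.54j, V3=1.939+0.1762j, V4=25.35+0.3966j, V5=16.99+0.4941j, V6=-0.4606+0.1762j
aux → i_V1=-0.01427-0.0004568j, i_V2=1.567+0.1777j

2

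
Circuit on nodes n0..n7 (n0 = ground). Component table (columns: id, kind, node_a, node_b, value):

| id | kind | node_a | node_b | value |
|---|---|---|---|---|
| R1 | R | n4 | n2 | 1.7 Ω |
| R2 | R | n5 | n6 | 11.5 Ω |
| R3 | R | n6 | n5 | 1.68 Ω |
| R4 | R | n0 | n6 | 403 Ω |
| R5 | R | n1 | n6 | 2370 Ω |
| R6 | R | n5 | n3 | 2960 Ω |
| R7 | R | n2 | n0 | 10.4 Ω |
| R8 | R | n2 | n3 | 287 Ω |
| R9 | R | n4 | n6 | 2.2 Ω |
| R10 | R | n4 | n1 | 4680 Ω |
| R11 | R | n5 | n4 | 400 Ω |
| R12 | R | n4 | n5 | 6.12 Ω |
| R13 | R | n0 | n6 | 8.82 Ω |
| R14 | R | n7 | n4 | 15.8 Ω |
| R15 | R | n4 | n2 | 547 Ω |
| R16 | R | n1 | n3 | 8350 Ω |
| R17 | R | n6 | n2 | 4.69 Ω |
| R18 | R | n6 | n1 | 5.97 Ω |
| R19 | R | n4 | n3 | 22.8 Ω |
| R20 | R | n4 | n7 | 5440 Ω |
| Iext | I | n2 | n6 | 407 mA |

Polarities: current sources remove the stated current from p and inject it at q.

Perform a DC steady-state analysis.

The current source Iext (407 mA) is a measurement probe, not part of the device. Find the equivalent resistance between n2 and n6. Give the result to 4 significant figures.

R_eq = 1.782 Ω

Apply KCL at each of the 7 non-ground nodes and solve the resulting linear system.
Node n1: branches {R5, R10, R16, R18} → V_1 = 0.3282
Node n2: branches {R1, R7, R8, R15, R17, Iext} → V_2 = -0.3963
Node n3: branches {R6, R8, R16, R19} → V_3 = -0.05851
Node n4: branches {R1, R9, R10, R11, R12, R14, R15, R19, R20} → V_4 = -0.03516
Node n5: branches {R2, R3, R6, R11, R12} → V_5 = 0.2576
Node n6: branches {R2, R3, R4, R5, R9, R13, R17, R18, Iext} → V_6 = 0.3289
Node n7: branches {R14, R20} → V_7 = -0.03516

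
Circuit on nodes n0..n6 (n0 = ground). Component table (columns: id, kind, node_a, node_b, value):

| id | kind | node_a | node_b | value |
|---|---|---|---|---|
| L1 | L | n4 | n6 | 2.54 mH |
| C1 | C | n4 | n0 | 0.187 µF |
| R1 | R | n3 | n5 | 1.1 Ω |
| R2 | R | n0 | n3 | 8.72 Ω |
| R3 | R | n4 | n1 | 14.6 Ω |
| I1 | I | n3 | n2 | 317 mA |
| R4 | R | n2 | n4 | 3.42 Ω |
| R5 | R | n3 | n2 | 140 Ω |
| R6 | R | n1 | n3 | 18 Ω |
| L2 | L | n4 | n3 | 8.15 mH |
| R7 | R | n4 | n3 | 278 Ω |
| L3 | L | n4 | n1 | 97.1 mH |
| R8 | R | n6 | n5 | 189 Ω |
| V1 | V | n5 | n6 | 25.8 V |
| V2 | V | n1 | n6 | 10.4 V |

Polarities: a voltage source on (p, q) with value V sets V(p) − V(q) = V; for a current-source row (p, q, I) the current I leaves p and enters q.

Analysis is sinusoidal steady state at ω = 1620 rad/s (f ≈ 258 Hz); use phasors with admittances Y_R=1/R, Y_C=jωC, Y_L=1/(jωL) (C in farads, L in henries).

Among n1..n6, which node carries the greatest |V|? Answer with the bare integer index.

MNA unknowns: 6 node voltages V₁..V_6 plus 2 source currents (V1, V2)
L1: Y=0.000-0.2430j on G[4,6]
C1: Y=0.000+0.0003029j on G[4,0]
R1: Y=0.9091+0.000j on G[3,5]
R2: Y=0.1147+0.000j on G[0,3]
R3: Y=0.06849+0.000j on G[4,1]
I1: z[3]−=0.317, z[2]+=0.317
R4: Y=0.2924+0.000j on G[2,4]
R5: Y=0.007143+0.000j on G[3,2]
R6: Y=0.05556+0.000j on G[1,3]
L2: Y=0.000-0.07574j on G[4,3]
R7: Y=0.003597+0.000j on G[4,3]
L3: Y=0.000-0.006357j on G[4,1]
R8: Y=0.005291+0.000j on G[6,5]
V1: row V5−V6=25.8, i_V1 at 5,6
V2: row V1−V6=10.4, i_V2 at 1,6
solve → V1=-14.09-1.374j, V2=-16.50+1.287j, V3=0.003479+0.04752j, V4=-17.99+1.317j, V5=1.309-1.374j, V6=-24.49-1.374j
aux → i_V1=-1.323+1.292j, i_V2=0.5331+0.2880j

6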